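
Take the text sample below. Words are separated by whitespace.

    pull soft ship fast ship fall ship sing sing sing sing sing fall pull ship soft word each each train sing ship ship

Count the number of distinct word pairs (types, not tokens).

23 tokens → 22 bigram windows in total.
Repeated bigrams (each contributes count−1 duplicates):
  sing sing: 4
3 duplicate windows → 22 − 3 = 19 distinct.

19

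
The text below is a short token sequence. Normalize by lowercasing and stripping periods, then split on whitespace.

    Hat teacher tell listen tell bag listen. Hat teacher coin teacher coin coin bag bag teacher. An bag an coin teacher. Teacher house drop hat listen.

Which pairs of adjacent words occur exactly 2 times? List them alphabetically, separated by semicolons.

Bigram counts meeting the condition (exactly 2 times):
  coin teacher: 2
  hat teacher: 2
  teacher coin: 2

coin teacher; hat teacher; teacher coin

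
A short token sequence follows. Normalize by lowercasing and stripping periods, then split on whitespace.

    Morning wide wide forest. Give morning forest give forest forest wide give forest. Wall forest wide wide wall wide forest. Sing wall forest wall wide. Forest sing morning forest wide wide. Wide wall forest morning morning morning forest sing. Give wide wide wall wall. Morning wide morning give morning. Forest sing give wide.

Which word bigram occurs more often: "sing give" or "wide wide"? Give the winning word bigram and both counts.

"wide wide" (5 vs 2)

"sing give": 2 occurrences
"wide wide": 5 occurrences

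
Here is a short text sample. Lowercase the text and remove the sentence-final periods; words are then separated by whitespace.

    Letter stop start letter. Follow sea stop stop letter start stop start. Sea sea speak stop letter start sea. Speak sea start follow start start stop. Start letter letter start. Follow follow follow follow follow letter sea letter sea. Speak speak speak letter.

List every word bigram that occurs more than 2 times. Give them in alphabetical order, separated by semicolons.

follow follow; letter start; sea speak; stop start

Bigram counts meeting the condition (more than 2 times):
  follow follow: 4
  letter start: 3
  sea speak: 3
  stop start: 3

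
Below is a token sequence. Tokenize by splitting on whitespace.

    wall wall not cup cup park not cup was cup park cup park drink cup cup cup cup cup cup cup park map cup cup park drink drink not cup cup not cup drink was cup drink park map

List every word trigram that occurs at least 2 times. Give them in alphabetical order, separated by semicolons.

Trigram counts meeting the condition (at least 2 times):
  cup cup cup: 5
  cup cup park: 3
  cup park drink: 2
  not cup cup: 2

cup cup cup; cup cup park; cup park drink; not cup cup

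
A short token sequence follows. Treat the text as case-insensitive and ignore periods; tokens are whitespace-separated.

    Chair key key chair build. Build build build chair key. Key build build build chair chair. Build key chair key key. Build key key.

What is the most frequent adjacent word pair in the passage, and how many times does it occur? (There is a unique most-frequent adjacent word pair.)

"build build", 5 times

Bigram frequencies (highest first):
  build build: 5
  key key: 4
  chair key: 3
  key chair: 2
  chair build: 2
  build chair: 2
  … (3 more, each ≤ 2)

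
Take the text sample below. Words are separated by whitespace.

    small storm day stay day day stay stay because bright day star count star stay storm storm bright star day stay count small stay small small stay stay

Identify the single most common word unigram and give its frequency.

"stay", 8 times

Unigram frequencies (highest first):
  stay: 8
  day: 5
  small: 4
  storm: 3
  star: 3
  bright: 2
  … (2 more, each ≤ 2)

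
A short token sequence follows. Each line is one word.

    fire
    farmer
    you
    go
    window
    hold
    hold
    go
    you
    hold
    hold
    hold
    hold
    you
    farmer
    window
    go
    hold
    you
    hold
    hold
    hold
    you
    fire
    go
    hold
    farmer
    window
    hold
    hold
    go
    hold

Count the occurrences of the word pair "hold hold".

Scanning the 31 overlapping bigram windows for "hold hold":
  position 6–7: hold hold
  position 10–11: hold hold
  position 11–12: hold hold
  position 12–13: hold hold
  position 20–21: hold hold
  position 21–22: hold hold
  position 29–30: hold hold

7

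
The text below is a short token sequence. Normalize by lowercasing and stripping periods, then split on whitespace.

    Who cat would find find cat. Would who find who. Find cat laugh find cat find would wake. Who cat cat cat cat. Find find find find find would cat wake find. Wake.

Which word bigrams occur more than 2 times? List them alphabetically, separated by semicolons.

Bigram counts meeting the condition (more than 2 times):
  cat cat: 3
  find cat: 3
  find find: 5

cat cat; find cat; find find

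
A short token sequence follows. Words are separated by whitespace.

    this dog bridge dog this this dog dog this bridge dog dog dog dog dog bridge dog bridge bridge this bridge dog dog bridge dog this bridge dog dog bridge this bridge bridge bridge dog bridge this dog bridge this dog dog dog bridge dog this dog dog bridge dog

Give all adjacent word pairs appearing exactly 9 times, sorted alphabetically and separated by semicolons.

bridge dog; dog bridge

Bigram counts meeting the condition (exactly 9 times):
  bridge dog: 9
  dog bridge: 9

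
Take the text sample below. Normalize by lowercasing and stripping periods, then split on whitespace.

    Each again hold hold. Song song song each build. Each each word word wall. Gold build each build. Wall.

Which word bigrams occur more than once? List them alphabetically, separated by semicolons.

Bigram counts meeting the condition (more than once):
  build each: 2
  each build: 2
  song song: 2

build each; each build; song song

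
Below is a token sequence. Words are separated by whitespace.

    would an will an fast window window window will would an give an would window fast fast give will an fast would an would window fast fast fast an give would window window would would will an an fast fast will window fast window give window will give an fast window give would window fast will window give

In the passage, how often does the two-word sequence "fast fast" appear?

Scanning the 57 overlapping bigram windows for "fast fast":
  position 16–17: fast fast
  position 26–27: fast fast
  position 27–28: fast fast
  position 39–40: fast fast

4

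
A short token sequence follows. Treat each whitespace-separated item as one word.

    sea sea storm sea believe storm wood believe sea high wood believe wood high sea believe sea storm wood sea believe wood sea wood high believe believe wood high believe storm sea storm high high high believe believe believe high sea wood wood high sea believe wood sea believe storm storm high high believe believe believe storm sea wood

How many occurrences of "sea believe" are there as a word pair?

Scanning the 58 overlapping bigram windows for "sea believe":
  position 4–5: sea believe
  position 15–16: sea believe
  position 20–21: sea believe
  position 45–46: sea believe
  position 48–49: sea believe

5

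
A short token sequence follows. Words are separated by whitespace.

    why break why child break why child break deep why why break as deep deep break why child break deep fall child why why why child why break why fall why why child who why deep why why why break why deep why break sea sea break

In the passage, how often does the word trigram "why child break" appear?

Scanning the 45 overlapping trigram windows for "why child break":
  position 3–5: why child break
  position 6–8: why child break
  position 17–19: why child break

3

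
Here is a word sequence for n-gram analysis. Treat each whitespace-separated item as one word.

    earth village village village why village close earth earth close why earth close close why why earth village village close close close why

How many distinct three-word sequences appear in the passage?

23 tokens → 21 trigram windows in total.
Repeated trigrams (each contributes count−1 duplicates):
  close close why: 2
  earth village village: 2
2 duplicate windows → 21 − 2 = 19 distinct.

19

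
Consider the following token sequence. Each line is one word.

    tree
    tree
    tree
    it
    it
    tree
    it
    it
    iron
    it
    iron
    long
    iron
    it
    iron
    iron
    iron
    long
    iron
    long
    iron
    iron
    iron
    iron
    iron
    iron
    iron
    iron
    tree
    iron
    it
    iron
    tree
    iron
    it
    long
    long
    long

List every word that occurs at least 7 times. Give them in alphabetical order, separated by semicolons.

iron; it

Unigram counts meeting the condition (at least 7 times):
  iron: 18
  it: 8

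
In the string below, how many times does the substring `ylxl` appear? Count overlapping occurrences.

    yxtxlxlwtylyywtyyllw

0

Sliding a length-4 window over the 20 characters (17 positions):
  (no match at any position)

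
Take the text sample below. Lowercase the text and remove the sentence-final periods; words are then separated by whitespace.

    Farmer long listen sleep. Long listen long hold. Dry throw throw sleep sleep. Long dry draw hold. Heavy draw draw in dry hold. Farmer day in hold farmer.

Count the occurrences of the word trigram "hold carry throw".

0

Scanning the 26 overlapping trigram windows for "hold carry throw":
  (none found)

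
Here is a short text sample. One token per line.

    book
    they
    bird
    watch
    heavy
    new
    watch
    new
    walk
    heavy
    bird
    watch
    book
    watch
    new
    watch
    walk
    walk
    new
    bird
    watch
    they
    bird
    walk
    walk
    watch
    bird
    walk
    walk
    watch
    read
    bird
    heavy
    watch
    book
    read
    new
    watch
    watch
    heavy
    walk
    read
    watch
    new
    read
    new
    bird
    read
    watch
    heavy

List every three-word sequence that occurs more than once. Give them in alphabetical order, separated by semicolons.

Trigram counts meeting the condition (more than once):
  bird walk walk: 2
  walk walk watch: 2

bird walk walk; walk walk watch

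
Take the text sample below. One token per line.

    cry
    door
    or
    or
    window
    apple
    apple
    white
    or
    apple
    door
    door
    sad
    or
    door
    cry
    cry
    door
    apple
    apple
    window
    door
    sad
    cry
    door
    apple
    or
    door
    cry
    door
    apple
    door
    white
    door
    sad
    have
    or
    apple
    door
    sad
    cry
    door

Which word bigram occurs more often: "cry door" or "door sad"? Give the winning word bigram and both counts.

"cry door" (5 vs 4)

"cry door": 5 occurrences
"door sad": 4 occurrences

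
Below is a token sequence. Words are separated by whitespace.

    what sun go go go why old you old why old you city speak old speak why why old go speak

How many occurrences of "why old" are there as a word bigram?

3

Scanning the 20 overlapping bigram windows for "why old":
  position 6–7: why old
  position 10–11: why old
  position 18–19: why old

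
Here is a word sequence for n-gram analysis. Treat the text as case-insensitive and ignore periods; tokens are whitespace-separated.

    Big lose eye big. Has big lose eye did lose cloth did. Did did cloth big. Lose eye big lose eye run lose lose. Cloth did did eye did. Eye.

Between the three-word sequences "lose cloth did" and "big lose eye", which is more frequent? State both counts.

"big lose eye" (4 vs 2)

"lose cloth did": 2 occurrences
"big lose eye": 4 occurrences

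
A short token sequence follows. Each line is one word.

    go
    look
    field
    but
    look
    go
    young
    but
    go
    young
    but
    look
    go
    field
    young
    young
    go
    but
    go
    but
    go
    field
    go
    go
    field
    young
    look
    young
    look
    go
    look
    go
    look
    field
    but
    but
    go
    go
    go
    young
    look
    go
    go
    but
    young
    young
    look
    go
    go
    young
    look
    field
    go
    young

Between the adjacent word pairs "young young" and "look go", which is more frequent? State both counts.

"look go" (6 vs 2)

"young young": 2 occurrences
"look go": 6 occurrences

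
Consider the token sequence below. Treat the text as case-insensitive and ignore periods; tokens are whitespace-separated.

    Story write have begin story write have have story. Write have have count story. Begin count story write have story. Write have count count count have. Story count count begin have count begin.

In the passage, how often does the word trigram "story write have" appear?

5

Scanning the 31 overlapping trigram windows for "story write have":
  position 1–3: story write have
  position 5–7: story write have
  position 9–11: story write have
  position 17–19: story write have
  position 20–22: story write have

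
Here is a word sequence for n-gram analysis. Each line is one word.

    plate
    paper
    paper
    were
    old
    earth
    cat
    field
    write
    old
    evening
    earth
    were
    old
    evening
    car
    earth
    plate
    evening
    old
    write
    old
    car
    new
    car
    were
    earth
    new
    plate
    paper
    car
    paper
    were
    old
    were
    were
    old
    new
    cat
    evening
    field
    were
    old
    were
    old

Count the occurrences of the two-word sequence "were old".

6

Scanning the 44 overlapping bigram windows for "were old":
  position 4–5: were old
  position 13–14: were old
  position 33–34: were old
  position 36–37: were old
  position 42–43: were old
  position 44–45: were old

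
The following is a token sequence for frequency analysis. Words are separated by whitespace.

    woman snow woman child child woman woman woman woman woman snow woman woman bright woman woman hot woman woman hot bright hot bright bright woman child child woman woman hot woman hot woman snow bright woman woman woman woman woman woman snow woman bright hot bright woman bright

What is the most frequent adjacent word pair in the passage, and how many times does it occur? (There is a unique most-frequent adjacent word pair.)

Bigram frequencies (highest first):
  woman woman: 13
  woman snow: 4
  bright woman: 4
  woman hot: 4
  snow woman: 3
  woman bright: 3
  … (8 more, each ≤ 3)

"woman woman", 13 times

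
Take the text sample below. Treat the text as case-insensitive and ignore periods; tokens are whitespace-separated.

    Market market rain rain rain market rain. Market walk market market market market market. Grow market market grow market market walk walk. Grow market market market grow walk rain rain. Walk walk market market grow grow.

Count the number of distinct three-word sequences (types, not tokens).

36 tokens → 34 trigram windows in total.
Repeated trigrams (each contributes count−1 duplicates):
  market market grow: 4
  market market market: 4
  grow market market: 3
  market grow market: 2
  walk market market: 2
10 duplicate windows → 34 − 10 = 24 distinct.

24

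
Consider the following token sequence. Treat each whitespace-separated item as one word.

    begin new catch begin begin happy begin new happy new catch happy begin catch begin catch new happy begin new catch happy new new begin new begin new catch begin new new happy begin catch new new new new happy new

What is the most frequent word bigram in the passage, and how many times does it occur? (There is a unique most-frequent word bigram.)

Bigram frequencies (highest first):
  begin new: 6
  new new: 5
  new catch: 4
  happy begin: 4
  new happy: 4
  catch begin: 3
  … (7 more, each ≤ 3)

"begin new", 6 times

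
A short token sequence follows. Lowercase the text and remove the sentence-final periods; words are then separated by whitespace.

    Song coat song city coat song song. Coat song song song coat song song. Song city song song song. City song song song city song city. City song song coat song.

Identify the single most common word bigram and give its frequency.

Bigram frequencies (highest first):
  song song: 10
  coat song: 5
  song city: 5
  song coat: 4
  city song: 4
  city coat: 1
  … (1 more, each ≤ 1)

"song song", 10 times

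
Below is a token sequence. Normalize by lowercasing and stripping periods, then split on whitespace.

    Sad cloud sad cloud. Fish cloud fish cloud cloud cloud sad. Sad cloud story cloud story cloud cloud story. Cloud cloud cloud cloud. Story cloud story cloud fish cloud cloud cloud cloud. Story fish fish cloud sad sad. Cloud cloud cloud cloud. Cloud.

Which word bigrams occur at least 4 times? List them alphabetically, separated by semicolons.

Bigram counts meeting the condition (at least 4 times):
  cloud cloud: 13
  cloud story: 6
  fish cloud: 4
  sad cloud: 4
  story cloud: 5

cloud cloud; cloud story; fish cloud; sad cloud; story cloud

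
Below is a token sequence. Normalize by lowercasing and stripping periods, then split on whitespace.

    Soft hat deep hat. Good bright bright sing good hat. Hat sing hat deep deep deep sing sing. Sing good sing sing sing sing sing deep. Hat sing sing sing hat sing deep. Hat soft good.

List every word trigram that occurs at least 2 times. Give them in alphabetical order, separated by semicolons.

Trigram counts meeting the condition (at least 2 times):
  sing deep hat: 2
  sing sing sing: 5

sing deep hat; sing sing sing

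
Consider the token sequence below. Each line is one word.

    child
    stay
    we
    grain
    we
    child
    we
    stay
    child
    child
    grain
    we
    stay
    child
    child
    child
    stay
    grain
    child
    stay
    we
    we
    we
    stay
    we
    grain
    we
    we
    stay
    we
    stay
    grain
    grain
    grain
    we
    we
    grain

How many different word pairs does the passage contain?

37 tokens → 36 bigram windows in total.
Repeated bigrams (each contributes count−1 duplicates):
  we stay: 5
  grain we: 4
  stay we: 4
  we we: 4
  child child: 3
  child stay: 3
  we grain: 3
  grain grain: 2
  … (2 more repeated)
22 duplicate windows → 36 − 22 = 14 distinct.

14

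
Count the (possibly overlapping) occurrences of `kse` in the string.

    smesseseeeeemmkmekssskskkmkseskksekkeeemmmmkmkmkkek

2

Sliding a length-3 window over the 51 characters (49 positions):
  position 27–29: kse
  position 32–34: kse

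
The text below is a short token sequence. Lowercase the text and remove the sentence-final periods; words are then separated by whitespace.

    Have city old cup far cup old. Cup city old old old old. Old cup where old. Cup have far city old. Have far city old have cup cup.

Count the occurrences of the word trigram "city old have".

2

Scanning the 27 overlapping trigram windows for "city old have":
  position 21–23: city old have
  position 25–27: city old have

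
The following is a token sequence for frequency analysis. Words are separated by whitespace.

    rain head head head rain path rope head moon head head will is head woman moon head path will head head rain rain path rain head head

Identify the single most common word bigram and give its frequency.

"head head", 5 times

Bigram frequencies (highest first):
  head head: 5
  rain head: 2
  head rain: 2
  rain path: 2
  moon head: 2
  path rope: 1
  … (12 more, each ≤ 1)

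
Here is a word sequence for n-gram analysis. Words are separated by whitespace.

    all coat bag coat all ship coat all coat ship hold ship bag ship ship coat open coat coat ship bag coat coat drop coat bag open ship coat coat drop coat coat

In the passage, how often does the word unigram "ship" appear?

7

Scanning the 33 tokens for "ship":
  position 6: ship
  position 10: ship
  position 12: ship
  position 14: ship
  position 15: ship
  position 20: ship
  position 28: ship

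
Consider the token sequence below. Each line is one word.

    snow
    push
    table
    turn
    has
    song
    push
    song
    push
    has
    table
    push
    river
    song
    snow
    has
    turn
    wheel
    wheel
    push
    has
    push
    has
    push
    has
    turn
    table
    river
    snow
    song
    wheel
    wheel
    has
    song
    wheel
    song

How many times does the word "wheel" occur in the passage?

5

Scanning the 36 tokens for "wheel":
  position 18: wheel
  position 19: wheel
  position 31: wheel
  position 32: wheel
  position 35: wheel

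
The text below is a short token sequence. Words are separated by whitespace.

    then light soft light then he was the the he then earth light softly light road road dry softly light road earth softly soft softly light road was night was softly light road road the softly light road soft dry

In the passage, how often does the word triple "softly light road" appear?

5

Scanning the 38 overlapping trigram windows for "softly light road":
  position 14–16: softly light road
  position 19–21: softly light road
  position 25–27: softly light road
  position 31–33: softly light road
  position 36–38: softly light road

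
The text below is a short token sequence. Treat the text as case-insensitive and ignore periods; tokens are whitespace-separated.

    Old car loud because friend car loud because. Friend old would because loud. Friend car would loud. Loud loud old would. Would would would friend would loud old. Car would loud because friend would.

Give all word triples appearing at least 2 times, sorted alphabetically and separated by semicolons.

car loud because; car would loud; loud because friend; would would would

Trigram counts meeting the condition (at least 2 times):
  car loud because: 2
  car would loud: 2
  loud because friend: 3
  would would would: 2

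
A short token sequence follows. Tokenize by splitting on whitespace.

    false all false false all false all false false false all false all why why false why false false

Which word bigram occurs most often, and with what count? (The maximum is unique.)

Bigram frequencies (highest first):
  false all: 5
  all false: 4
  false false: 4
  why false: 2
  all why: 1
  why why: 1
  … (1 more, each ≤ 1)

"false all", 5 times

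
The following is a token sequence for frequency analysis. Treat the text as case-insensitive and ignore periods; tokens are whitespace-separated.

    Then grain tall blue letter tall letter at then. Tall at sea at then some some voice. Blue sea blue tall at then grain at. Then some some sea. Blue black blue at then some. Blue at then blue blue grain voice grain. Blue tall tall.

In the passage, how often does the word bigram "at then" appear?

Scanning the 45 overlapping bigram windows for "at then":
  position 8–9: at then
  position 13–14: at then
  position 22–23: at then
  position 25–26: at then
  position 33–34: at then
  position 37–38: at then

6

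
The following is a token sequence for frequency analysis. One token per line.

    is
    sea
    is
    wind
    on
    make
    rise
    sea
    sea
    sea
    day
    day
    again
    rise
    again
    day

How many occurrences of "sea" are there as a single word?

4

Scanning the 16 tokens for "sea":
  position 2: sea
  position 8: sea
  position 9: sea
  position 10: sea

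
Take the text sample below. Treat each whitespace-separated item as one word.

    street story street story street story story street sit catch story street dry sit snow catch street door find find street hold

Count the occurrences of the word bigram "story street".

Scanning the 21 overlapping bigram windows for "story street":
  position 2–3: story street
  position 4–5: story street
  position 7–8: story street
  position 11–12: story street

4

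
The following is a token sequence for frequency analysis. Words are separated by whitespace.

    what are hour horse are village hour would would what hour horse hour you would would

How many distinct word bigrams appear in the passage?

13

16 tokens → 15 bigram windows in total.
Repeated bigrams (each contributes count−1 duplicates):
  hour horse: 2
  would would: 2
2 duplicate windows → 15 − 2 = 13 distinct.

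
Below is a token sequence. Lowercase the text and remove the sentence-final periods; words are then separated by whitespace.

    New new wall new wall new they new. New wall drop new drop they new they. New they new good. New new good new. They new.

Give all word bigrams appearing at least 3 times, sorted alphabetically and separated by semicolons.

new new; new they; new wall; they new

Bigram counts meeting the condition (at least 3 times):
  new new: 3
  new they: 4
  new wall: 3
  they new: 5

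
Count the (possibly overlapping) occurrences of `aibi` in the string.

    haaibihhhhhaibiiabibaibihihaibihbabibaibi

Sliding a length-4 window over the 41 characters (38 positions):
  position 3–6: aibi
  position 12–15: aibi
  position 21–24: aibi
  position 28–31: aibi
  position 38–41: aibi

5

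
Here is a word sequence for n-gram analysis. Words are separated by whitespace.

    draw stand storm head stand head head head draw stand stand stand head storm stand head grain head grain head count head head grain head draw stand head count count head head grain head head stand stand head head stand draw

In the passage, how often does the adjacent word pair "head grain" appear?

4

Scanning the 40 overlapping bigram windows for "head grain":
  position 16–17: head grain
  position 18–19: head grain
  position 23–24: head grain
  position 32–33: head grain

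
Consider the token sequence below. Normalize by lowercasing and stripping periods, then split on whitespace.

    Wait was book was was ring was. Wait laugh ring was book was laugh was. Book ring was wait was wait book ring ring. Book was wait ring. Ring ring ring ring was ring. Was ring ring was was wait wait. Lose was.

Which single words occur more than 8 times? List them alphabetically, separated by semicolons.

ring; was

Unigram counts meeting the condition (more than 8 times):
  ring: 13
  was: 15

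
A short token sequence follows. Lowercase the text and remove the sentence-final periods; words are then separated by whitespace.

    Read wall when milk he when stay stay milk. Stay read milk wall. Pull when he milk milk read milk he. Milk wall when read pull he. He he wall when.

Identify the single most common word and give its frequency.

"milk", 7 times

Unigram frequencies (highest first):
  milk: 7
  he: 6
  when: 5
  read: 4
  wall: 4
  stay: 3
  … (1 more, each ≤ 2)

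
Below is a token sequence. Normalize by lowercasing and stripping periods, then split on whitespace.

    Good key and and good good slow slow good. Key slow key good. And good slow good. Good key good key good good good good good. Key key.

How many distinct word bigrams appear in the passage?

28 tokens → 27 bigram windows in total.
Repeated bigrams (each contributes count−1 duplicates):
  good good: 6
  good key: 5
  key good: 3
  and good: 2
  good slow: 2
  slow good: 2
14 duplicate windows → 27 − 14 = 13 distinct.

13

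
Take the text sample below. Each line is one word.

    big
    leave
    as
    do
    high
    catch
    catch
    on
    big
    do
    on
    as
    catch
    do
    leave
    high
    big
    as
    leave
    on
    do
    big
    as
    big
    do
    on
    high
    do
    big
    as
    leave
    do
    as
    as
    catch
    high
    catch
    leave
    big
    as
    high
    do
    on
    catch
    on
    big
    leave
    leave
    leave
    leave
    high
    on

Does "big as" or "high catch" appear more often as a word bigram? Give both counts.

"big as": 4 occurrences
"high catch": 2 occurrences

"big as" (4 vs 2)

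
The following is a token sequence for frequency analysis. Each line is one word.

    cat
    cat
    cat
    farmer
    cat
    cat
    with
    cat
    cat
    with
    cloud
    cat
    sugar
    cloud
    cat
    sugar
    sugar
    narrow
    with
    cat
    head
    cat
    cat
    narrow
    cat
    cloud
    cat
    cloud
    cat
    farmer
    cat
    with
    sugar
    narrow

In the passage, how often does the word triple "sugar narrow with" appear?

1

Scanning the 32 overlapping trigram windows for "sugar narrow with":
  position 17–19: sugar narrow with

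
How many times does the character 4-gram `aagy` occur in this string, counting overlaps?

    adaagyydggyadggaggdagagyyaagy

Sliding a length-4 window over the 29 characters (26 positions):
  position 3–6: aagy
  position 26–29: aagy

2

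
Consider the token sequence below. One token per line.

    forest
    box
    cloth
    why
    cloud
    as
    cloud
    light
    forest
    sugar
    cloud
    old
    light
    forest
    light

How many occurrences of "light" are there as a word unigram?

Scanning the 15 tokens for "light":
  position 8: light
  position 13: light
  position 15: light

3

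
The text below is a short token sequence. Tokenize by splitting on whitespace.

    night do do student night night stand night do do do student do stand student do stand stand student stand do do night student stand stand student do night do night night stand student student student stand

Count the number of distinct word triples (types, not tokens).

37 tokens → 35 trigram windows in total.
Repeated trigrams (each contributes count−1 duplicates):
  do do student: 2
  night do do: 2
  night night stand: 2
  stand stand student: 2
  stand student do: 2
  student do stand: 2
6 duplicate windows → 35 − 6 = 29 distinct.

29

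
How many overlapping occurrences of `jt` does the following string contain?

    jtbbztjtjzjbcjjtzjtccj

4

Sliding a length-2 window over the 22 characters (21 positions):
  position 1–2: jt
  position 7–8: jt
  position 15–16: jt
  position 18–19: jt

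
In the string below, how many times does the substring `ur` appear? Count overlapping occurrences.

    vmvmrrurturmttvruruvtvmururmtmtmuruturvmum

Sliding a length-2 window over the 42 characters (41 positions):
  position 7–8: ur
  position 10–11: ur
  position 17–18: ur
  position 24–25: ur
  position 26–27: ur
  position 33–34: ur
  position 37–38: ur

7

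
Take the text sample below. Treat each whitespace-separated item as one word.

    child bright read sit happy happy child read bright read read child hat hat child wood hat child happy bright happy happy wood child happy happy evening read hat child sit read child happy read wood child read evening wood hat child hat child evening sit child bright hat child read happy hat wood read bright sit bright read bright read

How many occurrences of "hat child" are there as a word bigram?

Scanning the 60 overlapping bigram windows for "hat child":
  position 14–15: hat child
  position 17–18: hat child
  position 29–30: hat child
  position 41–42: hat child
  position 43–44: hat child
  position 49–50: hat child

6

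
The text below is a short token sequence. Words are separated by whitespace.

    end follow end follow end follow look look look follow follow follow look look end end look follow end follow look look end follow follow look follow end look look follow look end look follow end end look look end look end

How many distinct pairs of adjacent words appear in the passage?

9

42 tokens → 41 bigram windows in total.
Repeated bigrams (each contributes count−1 duplicates):
  look look: 6
  end follow: 5
  end look: 5
  follow end: 5
  follow look: 5
  look end: 5
  look follow: 5
  follow follow: 3
  … (1 more repeated)
32 duplicate windows → 41 − 32 = 9 distinct.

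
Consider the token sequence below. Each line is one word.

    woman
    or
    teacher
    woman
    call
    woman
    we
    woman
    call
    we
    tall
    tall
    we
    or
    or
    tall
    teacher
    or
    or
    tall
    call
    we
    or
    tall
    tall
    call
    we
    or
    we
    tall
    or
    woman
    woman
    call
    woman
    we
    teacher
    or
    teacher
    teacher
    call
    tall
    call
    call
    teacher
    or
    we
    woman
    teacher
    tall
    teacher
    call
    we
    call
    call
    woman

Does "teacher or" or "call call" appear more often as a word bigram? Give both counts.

"teacher or": 3 occurrences
"call call": 2 occurrences

"teacher or" (3 vs 2)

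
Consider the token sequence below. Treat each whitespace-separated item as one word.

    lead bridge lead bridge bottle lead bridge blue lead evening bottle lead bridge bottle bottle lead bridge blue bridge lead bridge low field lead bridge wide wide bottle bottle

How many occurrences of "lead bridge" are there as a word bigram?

7

Scanning the 28 overlapping bigram windows for "lead bridge":
  position 1–2: lead bridge
  position 3–4: lead bridge
  position 6–7: lead bridge
  position 12–13: lead bridge
  position 16–17: lead bridge
  position 20–21: lead bridge
  position 24–25: lead bridge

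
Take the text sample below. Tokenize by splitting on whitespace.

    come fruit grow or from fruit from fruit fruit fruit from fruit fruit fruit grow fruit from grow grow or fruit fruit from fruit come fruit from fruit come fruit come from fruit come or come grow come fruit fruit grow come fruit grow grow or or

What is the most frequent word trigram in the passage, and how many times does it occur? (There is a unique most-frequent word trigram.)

"fruit from fruit", 4 times

Trigram frequencies (highest first):
  fruit from fruit: 4
  from fruit come: 3
  come fruit grow: 2
  from fruit fruit: 2
  fruit fruit fruit: 2
  fruit fruit from: 2
  … (26 more, each ≤ 2)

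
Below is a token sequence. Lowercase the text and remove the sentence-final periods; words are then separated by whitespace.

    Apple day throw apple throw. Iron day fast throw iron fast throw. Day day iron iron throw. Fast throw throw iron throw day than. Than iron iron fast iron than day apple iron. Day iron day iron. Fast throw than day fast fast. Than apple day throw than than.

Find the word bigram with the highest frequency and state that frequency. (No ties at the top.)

"fast throw", 4 times

Bigram frequencies (highest first):
  fast throw: 4
  throw iron: 3
  iron day: 3
  iron fast: 3
  day iron: 3
  apple day: 2
  … (22 more, each ≤ 2)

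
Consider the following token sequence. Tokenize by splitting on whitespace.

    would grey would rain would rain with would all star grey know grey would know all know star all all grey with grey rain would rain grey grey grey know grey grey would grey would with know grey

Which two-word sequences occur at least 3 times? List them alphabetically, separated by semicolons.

Bigram counts meeting the condition (at least 3 times):
  grey grey: 3
  grey would: 4
  know grey: 3
  would rain: 3

grey grey; grey would; know grey; would rain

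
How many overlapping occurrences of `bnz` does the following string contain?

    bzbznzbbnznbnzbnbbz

2

Sliding a length-3 window over the 19 characters (17 positions):
  position 8–10: bnz
  position 12–14: bnz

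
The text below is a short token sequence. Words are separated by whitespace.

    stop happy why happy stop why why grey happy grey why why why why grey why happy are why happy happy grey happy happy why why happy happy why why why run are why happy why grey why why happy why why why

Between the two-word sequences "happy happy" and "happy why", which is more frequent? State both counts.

"happy why" (5 vs 3)

"happy happy": 3 occurrences
"happy why": 5 occurrences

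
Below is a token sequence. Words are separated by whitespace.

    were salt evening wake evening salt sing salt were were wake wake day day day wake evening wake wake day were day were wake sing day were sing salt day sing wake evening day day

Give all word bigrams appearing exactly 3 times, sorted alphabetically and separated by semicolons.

day day; day were; wake evening

Bigram counts meeting the condition (exactly 3 times):
  day day: 3
  day were: 3
  wake evening: 3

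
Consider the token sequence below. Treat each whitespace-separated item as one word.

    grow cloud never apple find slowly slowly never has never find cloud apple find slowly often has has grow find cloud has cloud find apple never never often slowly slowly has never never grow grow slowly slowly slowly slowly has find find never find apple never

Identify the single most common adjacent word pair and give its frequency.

"slowly slowly", 5 times

Bigram frequencies (highest first):
  slowly slowly: 5
  apple find: 2
  find slowly: 2
  has never: 2
  never find: 2
  find cloud: 2
  … (26 more, each ≤ 2)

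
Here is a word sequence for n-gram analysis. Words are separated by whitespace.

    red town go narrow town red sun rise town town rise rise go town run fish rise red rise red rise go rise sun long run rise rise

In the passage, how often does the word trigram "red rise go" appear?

1

Scanning the 26 overlapping trigram windows for "red rise go":
  position 20–22: red rise go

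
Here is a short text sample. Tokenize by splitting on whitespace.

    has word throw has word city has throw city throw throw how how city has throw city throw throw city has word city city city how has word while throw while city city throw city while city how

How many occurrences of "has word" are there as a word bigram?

Scanning the 37 overlapping bigram windows for "has word":
  position 1–2: has word
  position 4–5: has word
  position 21–22: has word
  position 27–28: has word

4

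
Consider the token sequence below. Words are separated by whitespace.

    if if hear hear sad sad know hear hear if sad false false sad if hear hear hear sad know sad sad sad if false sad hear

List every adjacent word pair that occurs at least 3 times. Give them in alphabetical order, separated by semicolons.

Bigram counts meeting the condition (at least 3 times):
  hear hear: 4
  sad sad: 3

hear hear; sad sad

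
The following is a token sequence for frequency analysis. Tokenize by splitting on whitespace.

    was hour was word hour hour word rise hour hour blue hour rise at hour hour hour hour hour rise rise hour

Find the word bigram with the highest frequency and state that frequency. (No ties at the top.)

"hour hour", 6 times

Bigram frequencies (highest first):
  hour hour: 6
  rise hour: 2
  hour rise: 2
  was hour: 1
  hour was: 1
  was word: 1
  … (8 more, each ≤ 1)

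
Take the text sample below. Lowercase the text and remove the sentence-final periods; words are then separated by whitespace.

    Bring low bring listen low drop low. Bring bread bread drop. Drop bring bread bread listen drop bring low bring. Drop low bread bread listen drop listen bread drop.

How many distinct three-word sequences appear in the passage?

23

29 tokens → 27 trigram windows in total.
Repeated trigrams (each contributes count−1 duplicates):
  bread bread listen: 2
  bread listen drop: 2
  bring bread bread: 2
  bring low bring: 2
4 duplicate windows → 27 − 4 = 23 distinct.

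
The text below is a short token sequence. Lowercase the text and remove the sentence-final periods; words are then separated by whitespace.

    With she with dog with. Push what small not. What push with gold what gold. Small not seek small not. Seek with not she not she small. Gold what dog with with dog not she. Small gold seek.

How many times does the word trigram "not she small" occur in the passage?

Scanning the 36 overlapping trigram windows for "not she small":
  position 25–27: not she small
  position 34–36: not she small

2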